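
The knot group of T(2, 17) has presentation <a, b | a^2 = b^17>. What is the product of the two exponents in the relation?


The relation is a^2 = b^17.
Product of exponents = 2 * 17
= 34

34


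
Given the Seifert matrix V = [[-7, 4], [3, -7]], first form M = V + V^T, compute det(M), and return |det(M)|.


Step 1: Form V + V^T where V = [[-7, 4], [3, -7]]
  V^T = [[-7, 3], [4, -7]]
  V + V^T = [[-14, 7], [7, -14]]
Step 2: det(V + V^T) = (-14)*(-14) - 7*7
  = 196 - 49 = 147
Step 3: Knot determinant = |det(V + V^T)| = |147| = 147

147


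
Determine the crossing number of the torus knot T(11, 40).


For a torus knot T(p, q) with gcd(p,q)=1,
the crossing number is min(p*(q-1), q*(p-1)).
p*(q-1) = 11*39 = 429
q*(p-1) = 40*10 = 400
min(429, 400) = 400

400


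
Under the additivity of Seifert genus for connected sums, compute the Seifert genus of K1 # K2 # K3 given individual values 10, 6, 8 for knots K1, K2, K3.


The Seifert genus is additive under connected sum.
Seifert genus(K1 # K2 # K3) = (10) + (6) + (8)
= 24

24


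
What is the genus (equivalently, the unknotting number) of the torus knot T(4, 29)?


For a torus knot T(p,q), both the unknotting number and genus equal (p-1)(q-1)/2.
= (4-1)(29-1)/2
= 3*28/2
= 84/2 = 42

42


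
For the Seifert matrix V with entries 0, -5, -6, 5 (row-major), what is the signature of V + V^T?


Step 1: V + V^T = [[0, -11], [-11, 10]]
Step 2: trace = 10, det = -121
Step 3: Discriminant = 10^2 - 4*(-121) = 584
Step 4: Eigenvalues: 17.083, -7.08305
Step 5: Signature = (# positive eigenvalues) - (# negative eigenvalues) = 0

0


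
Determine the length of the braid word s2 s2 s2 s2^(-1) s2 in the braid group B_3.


The word length counts the number of generators (including inverses).
Listing each generator: s2, s2, s2, s2^(-1), s2
There are 5 generators in this braid word.

5


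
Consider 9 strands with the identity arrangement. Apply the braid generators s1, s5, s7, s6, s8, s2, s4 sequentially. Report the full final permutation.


Starting with identity [1, 2, 3, 4, 5, 6, 7, 8, 9].
Apply generators in sequence:
  After s1: [2, 1, 3, 4, 5, 6, 7, 8, 9]
  After s5: [2, 1, 3, 4, 6, 5, 7, 8, 9]
  After s7: [2, 1, 3, 4, 6, 5, 8, 7, 9]
  After s6: [2, 1, 3, 4, 6, 8, 5, 7, 9]
  After s8: [2, 1, 3, 4, 6, 8, 5, 9, 7]
  After s2: [2, 3, 1, 4, 6, 8, 5, 9, 7]
  After s4: [2, 3, 1, 6, 4, 8, 5, 9, 7]
Final permutation: [2, 3, 1, 6, 4, 8, 5, 9, 7]

[2, 3, 1, 6, 4, 8, 5, 9, 7]


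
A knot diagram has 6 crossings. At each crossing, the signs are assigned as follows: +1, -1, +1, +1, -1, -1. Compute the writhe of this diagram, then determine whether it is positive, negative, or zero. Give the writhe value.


Step 1: Count positive crossings (+1).
Positive crossings: 3
Step 2: Count negative crossings (-1).
Negative crossings: 3
Step 3: Writhe = (positive) - (negative)
w = 3 - 3 = 0
Step 4: |w| = 0, and w is zero

0


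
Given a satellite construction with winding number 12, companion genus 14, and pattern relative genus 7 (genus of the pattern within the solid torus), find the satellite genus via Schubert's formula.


Schubert: g(satellite) = g_rel(pattern) + |winding| * g(companion),
where g_rel(pattern) is the genus of the pattern relative to the solid torus.
= 7 + 12 * 14
= 7 + 168 = 175

175


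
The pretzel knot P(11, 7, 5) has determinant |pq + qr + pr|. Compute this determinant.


Step 1: Compute pq + qr + pr.
pq = 11*7 = 77
qr = 7*5 = 35
pr = 11*5 = 55
pq + qr + pr = 77 + 35 + 55 = 167
Step 2: Take absolute value.
det(P(11,7,5)) = |167| = 167

167


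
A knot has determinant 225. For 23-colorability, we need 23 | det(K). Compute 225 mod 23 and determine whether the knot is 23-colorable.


Step 1: A knot is p-colorable if and only if p divides its determinant.
Step 2: Compute 225 mod 23.
225 = 9 * 23 + 18
Step 3: 225 mod 23 = 18
Step 4: The knot is 23-colorable: no

18


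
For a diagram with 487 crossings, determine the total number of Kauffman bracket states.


Each crossing contributes 2 choices (A-smoothing or B-smoothing).
Total states = 2^487 = 399583814440447005616844445413525287135820562261116307309972090832047582568929999375399181192126972308457847183540047730617340886948900519205142528

399583814440447005616844445413525287135820562261116307309972090832047582568929999375399181192126972308457847183540047730617340886948900519205142528


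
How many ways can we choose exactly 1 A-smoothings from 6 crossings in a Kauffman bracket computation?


We choose which 1 of 6 crossings get A-smoothings.
C(6, 1) = 6! / (1! * 5!)
= 6

6


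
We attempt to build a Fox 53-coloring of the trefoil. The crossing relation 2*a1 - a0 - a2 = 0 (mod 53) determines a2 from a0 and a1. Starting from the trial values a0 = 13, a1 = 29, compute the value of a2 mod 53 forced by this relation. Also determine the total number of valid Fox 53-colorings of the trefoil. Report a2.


Step 1: Apply the given crossing relation 2*a1 - a0 - a2 = 0 (mod 53).
  a2 = 2*a1 - a0 mod 53
  a2 = 2*29 - 13 mod 53
  a2 = 58 - 13 mod 53
  a2 = 45 mod 53 = 45
Step 2: The trefoil has determinant 3.
  Number of Fox p-colorings (p prime) is p^2 if p = 3, else p.
  Since 53 does not divide 3, only trivial (constant) colorings exist.
  (So the trial a0 = 13, a1 = 29 with a0 != a1 does NOT extend to a valid coloring of the whole trefoil: the other two crossing relations require 3*(a1 - a0) = 0 (mod 53), which fails.)
  Total colorings = 53
Step 3: a2 = 45, total Fox 53-colorings = 53

45


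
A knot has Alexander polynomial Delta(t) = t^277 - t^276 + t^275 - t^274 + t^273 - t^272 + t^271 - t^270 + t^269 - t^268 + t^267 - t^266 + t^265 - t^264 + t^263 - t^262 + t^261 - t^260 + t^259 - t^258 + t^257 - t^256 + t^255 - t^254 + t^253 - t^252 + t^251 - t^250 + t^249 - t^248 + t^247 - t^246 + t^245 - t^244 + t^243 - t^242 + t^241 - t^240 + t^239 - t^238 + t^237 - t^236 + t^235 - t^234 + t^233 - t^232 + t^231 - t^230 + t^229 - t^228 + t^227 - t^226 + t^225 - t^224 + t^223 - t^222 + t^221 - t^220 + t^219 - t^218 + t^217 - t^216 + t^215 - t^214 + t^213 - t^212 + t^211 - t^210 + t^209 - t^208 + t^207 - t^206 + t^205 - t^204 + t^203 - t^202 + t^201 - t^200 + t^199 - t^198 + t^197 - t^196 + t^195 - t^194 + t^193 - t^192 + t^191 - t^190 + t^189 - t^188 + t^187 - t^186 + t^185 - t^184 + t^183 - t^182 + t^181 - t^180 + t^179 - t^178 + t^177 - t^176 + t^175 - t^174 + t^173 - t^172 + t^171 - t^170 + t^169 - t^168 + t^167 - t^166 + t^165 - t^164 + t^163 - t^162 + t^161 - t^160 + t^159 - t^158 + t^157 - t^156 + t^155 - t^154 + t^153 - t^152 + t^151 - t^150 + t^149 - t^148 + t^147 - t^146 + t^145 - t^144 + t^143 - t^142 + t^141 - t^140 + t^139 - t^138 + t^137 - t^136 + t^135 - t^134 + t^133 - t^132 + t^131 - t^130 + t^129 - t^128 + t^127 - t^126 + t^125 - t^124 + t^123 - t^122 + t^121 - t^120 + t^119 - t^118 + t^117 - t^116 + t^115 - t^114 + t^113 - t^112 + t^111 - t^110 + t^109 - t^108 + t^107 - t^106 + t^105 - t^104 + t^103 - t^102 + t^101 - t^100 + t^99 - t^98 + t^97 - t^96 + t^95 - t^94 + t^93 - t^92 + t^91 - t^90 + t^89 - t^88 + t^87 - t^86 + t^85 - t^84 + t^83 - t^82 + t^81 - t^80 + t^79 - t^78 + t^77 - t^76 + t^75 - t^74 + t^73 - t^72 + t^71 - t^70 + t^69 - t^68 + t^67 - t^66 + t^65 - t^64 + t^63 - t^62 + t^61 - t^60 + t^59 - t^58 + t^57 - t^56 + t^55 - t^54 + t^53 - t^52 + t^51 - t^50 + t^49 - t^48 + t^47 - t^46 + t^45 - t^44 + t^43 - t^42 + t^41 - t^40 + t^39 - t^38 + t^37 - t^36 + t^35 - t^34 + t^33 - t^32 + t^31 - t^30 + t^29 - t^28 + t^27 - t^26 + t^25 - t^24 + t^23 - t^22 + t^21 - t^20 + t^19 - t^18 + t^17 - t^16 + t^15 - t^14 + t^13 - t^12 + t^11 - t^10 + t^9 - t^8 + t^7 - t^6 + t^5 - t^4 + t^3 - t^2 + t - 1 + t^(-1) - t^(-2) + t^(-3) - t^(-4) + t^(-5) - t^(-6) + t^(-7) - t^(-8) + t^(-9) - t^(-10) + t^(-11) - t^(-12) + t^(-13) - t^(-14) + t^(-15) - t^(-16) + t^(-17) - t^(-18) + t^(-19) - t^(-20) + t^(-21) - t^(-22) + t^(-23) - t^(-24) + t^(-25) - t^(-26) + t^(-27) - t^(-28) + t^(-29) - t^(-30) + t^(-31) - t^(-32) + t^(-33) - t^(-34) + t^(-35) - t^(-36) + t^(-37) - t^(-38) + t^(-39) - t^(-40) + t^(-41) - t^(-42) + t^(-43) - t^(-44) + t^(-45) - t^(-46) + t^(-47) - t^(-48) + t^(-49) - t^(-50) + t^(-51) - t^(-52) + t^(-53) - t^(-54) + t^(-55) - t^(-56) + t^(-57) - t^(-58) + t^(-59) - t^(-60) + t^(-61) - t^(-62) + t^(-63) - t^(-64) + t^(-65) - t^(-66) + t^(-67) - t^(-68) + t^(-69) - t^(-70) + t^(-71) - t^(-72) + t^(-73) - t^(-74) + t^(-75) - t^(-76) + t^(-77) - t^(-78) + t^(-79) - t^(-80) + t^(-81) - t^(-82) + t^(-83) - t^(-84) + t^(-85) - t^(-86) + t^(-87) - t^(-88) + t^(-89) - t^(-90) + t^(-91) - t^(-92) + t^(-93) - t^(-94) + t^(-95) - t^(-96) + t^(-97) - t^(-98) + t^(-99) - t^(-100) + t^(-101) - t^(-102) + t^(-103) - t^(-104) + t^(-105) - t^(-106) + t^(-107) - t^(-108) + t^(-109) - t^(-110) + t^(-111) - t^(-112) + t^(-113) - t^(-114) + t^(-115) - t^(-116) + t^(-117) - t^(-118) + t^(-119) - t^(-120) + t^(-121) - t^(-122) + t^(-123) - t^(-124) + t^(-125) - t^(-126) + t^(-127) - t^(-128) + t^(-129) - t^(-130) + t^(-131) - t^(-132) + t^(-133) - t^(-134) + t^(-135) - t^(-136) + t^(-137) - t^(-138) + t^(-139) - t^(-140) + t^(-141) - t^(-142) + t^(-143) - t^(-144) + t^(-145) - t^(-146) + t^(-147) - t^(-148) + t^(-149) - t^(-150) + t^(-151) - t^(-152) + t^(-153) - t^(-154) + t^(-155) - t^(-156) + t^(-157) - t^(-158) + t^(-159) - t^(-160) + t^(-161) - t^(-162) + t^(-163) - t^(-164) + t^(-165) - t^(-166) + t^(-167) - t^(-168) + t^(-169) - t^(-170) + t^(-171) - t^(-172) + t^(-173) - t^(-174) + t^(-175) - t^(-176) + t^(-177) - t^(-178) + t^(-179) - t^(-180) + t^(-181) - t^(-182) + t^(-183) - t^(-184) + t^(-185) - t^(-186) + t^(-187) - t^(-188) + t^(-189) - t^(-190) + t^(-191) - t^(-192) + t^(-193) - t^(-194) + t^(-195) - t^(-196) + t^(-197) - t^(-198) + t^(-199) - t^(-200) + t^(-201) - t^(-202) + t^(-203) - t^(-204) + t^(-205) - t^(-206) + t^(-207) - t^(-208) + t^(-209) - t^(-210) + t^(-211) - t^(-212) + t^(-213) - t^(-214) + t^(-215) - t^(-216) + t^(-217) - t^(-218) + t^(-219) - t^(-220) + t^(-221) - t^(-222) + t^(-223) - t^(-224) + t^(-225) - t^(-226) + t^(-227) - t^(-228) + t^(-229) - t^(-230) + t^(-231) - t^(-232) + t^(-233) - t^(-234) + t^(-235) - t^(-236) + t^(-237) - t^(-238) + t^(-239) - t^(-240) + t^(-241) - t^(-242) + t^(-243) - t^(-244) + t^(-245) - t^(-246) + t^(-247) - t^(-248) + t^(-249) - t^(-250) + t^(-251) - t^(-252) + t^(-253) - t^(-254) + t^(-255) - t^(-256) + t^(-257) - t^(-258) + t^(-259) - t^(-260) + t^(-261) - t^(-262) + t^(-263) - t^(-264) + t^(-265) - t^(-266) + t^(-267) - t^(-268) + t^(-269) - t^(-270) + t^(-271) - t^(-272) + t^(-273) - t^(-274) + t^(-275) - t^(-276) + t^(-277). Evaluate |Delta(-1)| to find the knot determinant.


Step 1: The polynomial has 555 terms with alternating signs, exponents from 277 down to -277.
Step 2: Substitute t = -1. The i-th term has coefficient (-1)^i and exponent (m-i),
  so its value is (-1)^i * (-1)^(m-i) = (-1)^m = -1 for every i.
Step 3: All 555 terms equal -1, so Delta(-1) = 555 * (-1) = -555
Step 4: |Delta(-1)| = 555

555


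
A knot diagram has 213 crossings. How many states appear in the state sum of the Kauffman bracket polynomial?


Each crossing contributes 2 choices (A-smoothing or B-smoothing).
Total states = 2^213 = 13164036458569648337239753460458804039861886925068638906788872192

13164036458569648337239753460458804039861886925068638906788872192


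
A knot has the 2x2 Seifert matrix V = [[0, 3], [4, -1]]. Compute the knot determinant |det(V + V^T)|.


Step 1: Form V + V^T where V = [[0, 3], [4, -1]]
  V^T = [[0, 4], [3, -1]]
  V + V^T = [[0, 7], [7, -2]]
Step 2: det(V + V^T) = 0*(-2) - 7*7
  = 0 - 49 = -49
Step 3: Knot determinant = |det(V + V^T)| = |-49| = 49

49


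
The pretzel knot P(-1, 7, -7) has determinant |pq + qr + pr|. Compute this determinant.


Step 1: Compute pq + qr + pr.
pq = (-1)*7 = -7
qr = 7*(-7) = -49
pr = (-1)*(-7) = 7
pq + qr + pr = -7 + (-49) + 7 = -49
Step 2: Take absolute value.
det(P(-1,7,-7)) = |-49| = 49

49


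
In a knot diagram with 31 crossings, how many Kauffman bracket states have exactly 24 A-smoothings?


We choose which 24 of 31 crossings get A-smoothings.
C(31, 24) = 31! / (24! * 7!)
= 2629575

2629575


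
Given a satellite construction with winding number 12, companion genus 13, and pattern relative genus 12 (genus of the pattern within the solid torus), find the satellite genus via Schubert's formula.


Schubert: g(satellite) = g_rel(pattern) + |winding| * g(companion),
where g_rel(pattern) is the genus of the pattern relative to the solid torus.
= 12 + 12 * 13
= 12 + 156 = 168

168


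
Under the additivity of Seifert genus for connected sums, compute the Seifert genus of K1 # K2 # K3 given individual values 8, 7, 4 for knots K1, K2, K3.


The Seifert genus is additive under connected sum.
Seifert genus(K1 # K2 # K3) = (8) + (7) + (4)
= 19

19


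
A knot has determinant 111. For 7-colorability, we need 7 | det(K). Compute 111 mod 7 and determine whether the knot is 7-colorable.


Step 1: A knot is p-colorable if and only if p divides its determinant.
Step 2: Compute 111 mod 7.
111 = 15 * 7 + 6
Step 3: 111 mod 7 = 6
Step 4: The knot is 7-colorable: no

6


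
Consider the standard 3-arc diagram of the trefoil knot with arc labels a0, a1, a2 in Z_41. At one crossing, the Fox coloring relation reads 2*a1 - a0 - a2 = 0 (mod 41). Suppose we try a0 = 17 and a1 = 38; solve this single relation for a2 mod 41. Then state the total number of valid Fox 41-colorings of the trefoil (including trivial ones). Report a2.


Step 1: Apply the given crossing relation 2*a1 - a0 - a2 = 0 (mod 41).
  a2 = 2*a1 - a0 mod 41
  a2 = 2*38 - 17 mod 41
  a2 = 76 - 17 mod 41
  a2 = 59 mod 41 = 18
Step 2: The trefoil has determinant 3.
  Number of Fox p-colorings (p prime) is p^2 if p = 3, else p.
  Since 41 does not divide 3, only trivial (constant) colorings exist.
  (So the trial a0 = 17, a1 = 38 with a0 != a1 does NOT extend to a valid coloring of the whole trefoil: the other two crossing relations require 3*(a1 - a0) = 0 (mod 41), which fails.)
  Total colorings = 41
Step 3: a2 = 18, total Fox 41-colorings = 41

18


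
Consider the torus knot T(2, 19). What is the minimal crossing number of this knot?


For a torus knot T(p, q) with gcd(p,q)=1,
the crossing number is min(p*(q-1), q*(p-1)).
p*(q-1) = 2*18 = 36
q*(p-1) = 19*1 = 19
min(36, 19) = 19

19


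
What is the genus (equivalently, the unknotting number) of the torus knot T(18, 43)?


For a torus knot T(p,q), both the unknotting number and genus equal (p-1)(q-1)/2.
= (18-1)(43-1)/2
= 17*42/2
= 714/2 = 357

357


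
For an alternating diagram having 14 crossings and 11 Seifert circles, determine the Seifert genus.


For alternating knots, g = (c - s + 1)/2.
= (14 - 11 + 1)/2
= 4/2 = 2

2


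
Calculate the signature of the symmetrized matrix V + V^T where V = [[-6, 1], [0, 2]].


Step 1: V + V^T = [[-12, 1], [1, 4]]
Step 2: trace = -8, det = -49
Step 3: Discriminant = (-8)^2 - 4*(-49) = 260
Step 4: Eigenvalues: 4.06226, -12.0623
Step 5: Signature = (# positive eigenvalues) - (# negative eigenvalues) = 0

0


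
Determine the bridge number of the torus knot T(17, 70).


The bridge number of T(p,q) is min(p,q).
min(17, 70) = 17

17


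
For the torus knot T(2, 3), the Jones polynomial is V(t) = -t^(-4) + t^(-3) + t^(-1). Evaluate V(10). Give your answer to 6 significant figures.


Substituting t = 10 into V(t) = -t^(-4) + t^(-3) + t^(-1):
  (-)t^(-4) = -0.0001
  (+)t^(-3) = 0.001
  (+)t^(-1) = 0.1
Sum = (-0.0001) + (0.001) + (0.1)
= 0.1009
Rounded to 6 significant figures: 0.1009

0.1009


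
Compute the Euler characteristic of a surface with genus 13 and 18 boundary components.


chi = 2 - 2g - b
= 2 - 2*13 - 18
= 2 - 26 - 18 = -42

-42


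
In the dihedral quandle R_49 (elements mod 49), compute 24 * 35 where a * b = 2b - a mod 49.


24 * 35 = 2*35 - 24 mod 49
= 70 - 24 mod 49
= 46 mod 49 = 46

46


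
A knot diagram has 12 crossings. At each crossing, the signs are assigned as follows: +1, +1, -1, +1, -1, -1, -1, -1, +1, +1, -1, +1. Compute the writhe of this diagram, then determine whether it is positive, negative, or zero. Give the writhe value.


Step 1: Count positive crossings (+1).
Positive crossings: 6
Step 2: Count negative crossings (-1).
Negative crossings: 6
Step 3: Writhe = (positive) - (negative)
w = 6 - 6 = 0
Step 4: |w| = 0, and w is zero

0


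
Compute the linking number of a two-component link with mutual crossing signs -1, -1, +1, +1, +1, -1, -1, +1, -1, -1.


Step 1: Count positive crossings: 4
Step 2: Count negative crossings: 6
Step 3: Sum of signs = 4 - 6 = -2
Step 4: Linking number = sum/2 = -2/2 = -1

-1


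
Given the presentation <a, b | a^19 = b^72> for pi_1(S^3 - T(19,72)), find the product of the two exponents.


The relation is a^19 = b^72.
Product of exponents = 19 * 72
= 1368

1368


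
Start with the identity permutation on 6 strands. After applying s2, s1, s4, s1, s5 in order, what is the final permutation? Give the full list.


Starting with identity [1, 2, 3, 4, 5, 6].
Apply generators in sequence:
  After s2: [1, 3, 2, 4, 5, 6]
  After s1: [3, 1, 2, 4, 5, 6]
  After s4: [3, 1, 2, 5, 4, 6]
  After s1: [1, 3, 2, 5, 4, 6]
  After s5: [1, 3, 2, 5, 6, 4]
Final permutation: [1, 3, 2, 5, 6, 4]

[1, 3, 2, 5, 6, 4]


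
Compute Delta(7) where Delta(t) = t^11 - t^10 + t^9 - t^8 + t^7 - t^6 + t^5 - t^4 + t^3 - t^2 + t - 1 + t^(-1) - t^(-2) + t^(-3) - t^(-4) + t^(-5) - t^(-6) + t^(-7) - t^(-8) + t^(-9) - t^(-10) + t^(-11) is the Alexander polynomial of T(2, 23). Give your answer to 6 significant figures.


Substituting t = 7 into Delta(t) = t^11 - t^10 + t^9 - t^8 + t^7 - t^6 + t^5 - t^4 + t^3 - t^2 + t - 1 + t^(-1) - t^(-2) + t^(-3) - t^(-4) + t^(-5) - t^(-6) + t^(-7) - t^(-8) + t^(-9) - t^(-10) + t^(-11):
Term values: (1977326743) + (-282475249) + (40353607) + (-5764801) + (823543) + (-117649) + (16807) + (-2401) + (343) + (-49) + (7) + (-1) + (0.142857) + (-0.0204082) + (0.00291545) + (-0.000416493) + (5.9499e-05) + (-8.49986e-06) + (1.21427e-06) + (-1.73467e-07) + (2.47809e-08) + (-3.54013e-09) + (5.05733e-10)
Sum = 1730160900
Rounded to 6 significant figures: 1.73016e+09

1.73016e+09


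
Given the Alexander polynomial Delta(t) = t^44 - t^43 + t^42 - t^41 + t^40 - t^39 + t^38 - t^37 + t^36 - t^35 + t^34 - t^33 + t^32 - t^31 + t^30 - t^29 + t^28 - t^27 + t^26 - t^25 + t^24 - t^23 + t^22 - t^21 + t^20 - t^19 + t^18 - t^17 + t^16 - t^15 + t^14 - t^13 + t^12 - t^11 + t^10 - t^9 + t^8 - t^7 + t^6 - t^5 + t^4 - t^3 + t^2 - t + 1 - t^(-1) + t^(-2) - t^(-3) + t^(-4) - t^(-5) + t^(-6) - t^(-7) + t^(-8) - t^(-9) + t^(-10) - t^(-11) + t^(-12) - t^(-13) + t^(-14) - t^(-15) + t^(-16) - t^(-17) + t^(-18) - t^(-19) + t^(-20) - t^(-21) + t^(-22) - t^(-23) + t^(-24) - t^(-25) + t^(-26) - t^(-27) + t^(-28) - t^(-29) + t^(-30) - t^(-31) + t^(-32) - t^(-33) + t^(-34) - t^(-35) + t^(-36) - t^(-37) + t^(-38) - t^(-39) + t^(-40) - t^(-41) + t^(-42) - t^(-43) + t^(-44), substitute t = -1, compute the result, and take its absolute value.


Step 1: The polynomial has 89 terms with alternating signs, exponents from 44 down to -44.
Step 2: Substitute t = -1. The i-th term has coefficient (-1)^i and exponent (m-i),
  so its value is (-1)^i * (-1)^(m-i) = (-1)^m = 1 for every i.
Step 3: All 89 terms equal 1, so Delta(-1) = 89 * (1) = 89
Step 4: |Delta(-1)| = 89

89


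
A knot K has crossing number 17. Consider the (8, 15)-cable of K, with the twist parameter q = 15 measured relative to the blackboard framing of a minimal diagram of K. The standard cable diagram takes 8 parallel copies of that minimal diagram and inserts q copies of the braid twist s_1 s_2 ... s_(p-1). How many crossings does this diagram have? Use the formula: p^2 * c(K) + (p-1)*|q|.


Step 1: Each of the c(K) crossings of the companion diagram becomes p*p = p^2 crossings among the p parallel strands, and each of the |q| twists s_1 s_2 ... s_(p-1) adds (p-1) crossings.
  Crossings = p^2 * c(K) + (p-1)*|q|
Step 2: = 8^2 * 17 + (8-1)*15
Step 3: = 64*17 + 7*15
Step 4: = 1088 + 105 = 1193

1193


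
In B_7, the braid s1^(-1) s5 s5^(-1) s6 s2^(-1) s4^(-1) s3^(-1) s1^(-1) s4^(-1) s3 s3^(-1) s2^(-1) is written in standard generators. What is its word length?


The word length counts the number of generators (including inverses).
Listing each generator: s1^(-1), s5, s5^(-1), s6, s2^(-1), s4^(-1), s3^(-1), s1^(-1), s4^(-1), s3, s3^(-1), s2^(-1)
There are 12 generators in this braid word.

12


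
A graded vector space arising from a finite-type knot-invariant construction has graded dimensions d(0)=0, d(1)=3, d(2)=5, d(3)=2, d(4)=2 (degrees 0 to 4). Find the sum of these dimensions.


Total dimension = d(0) + d(1) + ... + d(4)
= 0 + 3 + 5 + 2 + 2
= 12

12


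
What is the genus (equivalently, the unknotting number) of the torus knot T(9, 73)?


For a torus knot T(p,q), both the unknotting number and genus equal (p-1)(q-1)/2.
= (9-1)(73-1)/2
= 8*72/2
= 576/2 = 288

288


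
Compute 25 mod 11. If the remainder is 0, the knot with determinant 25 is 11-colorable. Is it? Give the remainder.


Step 1: A knot is p-colorable if and only if p divides its determinant.
Step 2: Compute 25 mod 11.
25 = 2 * 11 + 3
Step 3: 25 mod 11 = 3
Step 4: The knot is 11-colorable: no

3


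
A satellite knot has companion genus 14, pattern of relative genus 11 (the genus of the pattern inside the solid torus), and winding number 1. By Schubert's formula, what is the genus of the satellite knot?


Schubert: g(satellite) = g_rel(pattern) + |winding| * g(companion),
where g_rel(pattern) is the genus of the pattern relative to the solid torus.
= 11 + 1 * 14
= 11 + 14 = 25

25


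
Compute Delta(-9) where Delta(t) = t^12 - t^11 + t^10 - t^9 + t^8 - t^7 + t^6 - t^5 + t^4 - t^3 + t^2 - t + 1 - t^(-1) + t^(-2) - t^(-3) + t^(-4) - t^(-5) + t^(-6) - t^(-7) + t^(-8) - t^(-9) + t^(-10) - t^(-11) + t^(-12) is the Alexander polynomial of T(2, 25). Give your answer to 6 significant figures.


Substituting t = -9 into Delta(t) = t^12 - t^11 + t^10 - t^9 + t^8 - t^7 + t^6 - t^5 + t^4 - t^3 + t^2 - t + 1 - t^(-1) + t^(-2) - t^(-3) + t^(-4) - t^(-5) + t^(-6) - t^(-7) + t^(-8) - t^(-9) + t^(-10) - t^(-11) + t^(-12):
Term values: (282429536481) + (31381059609) + (3486784401) + (387420489) + (43046721) + (4782969) + (531441) + (59049) + (6561) + (729) + (81) + (9) + (1) + (0.111111) + (0.0123457) + (0.00137174) + (0.000152416) + (1.69351e-05) + (1.88168e-06) + (2.09075e-07) + (2.32306e-08) + (2.58117e-09) + (2.86797e-10) + (3.18664e-11) + (3.54071e-12)
Sum = 3.177332285e+11
Rounded to 6 significant figures: 3.17733e+11

3.17733e+11


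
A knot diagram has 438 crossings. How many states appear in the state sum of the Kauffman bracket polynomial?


Each crossing contributes 2 choices (A-smoothing or B-smoothing).
Total states = 2^438 = 709803441694928604052074031140629428079727891296209043243642772637343054798240159498233447962659731992932150006119314388217384402944

709803441694928604052074031140629428079727891296209043243642772637343054798240159498233447962659731992932150006119314388217384402944


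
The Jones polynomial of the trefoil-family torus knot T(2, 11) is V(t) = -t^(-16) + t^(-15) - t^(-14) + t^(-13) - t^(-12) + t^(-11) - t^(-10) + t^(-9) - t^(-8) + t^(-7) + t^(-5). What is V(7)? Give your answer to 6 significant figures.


Substituting t = 7 into V(t) = -t^(-16) + t^(-15) - t^(-14) + t^(-13) - t^(-12) + t^(-11) - t^(-10) + t^(-9) - t^(-8) + t^(-7) + t^(-5):
  (-)t^(-16) = -3.00906e-14
  (+)t^(-15) = 2.10634e-13
  (-)t^(-14) = -1.47444e-12
  (+)t^(-13) = 1.03211e-11
  (-)t^(-12) = -7.22476e-11
  (+)t^(-11) = 5.05733e-10
  (-)t^(-10) = -3.54013e-09
  (+)t^(-9) = 2.47809e-08
  (-)t^(-8) = -1.73467e-07
  (+)t^(-7) = 1.21427e-06
  (+)t^(-5) = 5.9499e-05
Sum = (-3.00906e-14) + (2.10634e-13) + (-1.47444e-12) + (1.03211e-11) + (-7.22476e-11) + (5.05733e-10) + (-3.54013e-09) + (2.47809e-08) + (-1.73467e-07) + (1.21427e-06) + (5.9499e-05)
= 6.056150073e-05
Rounded to 6 significant figures: 6.05615e-05

6.05615e-05


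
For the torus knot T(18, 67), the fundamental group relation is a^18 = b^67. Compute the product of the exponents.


The relation is a^18 = b^67.
Product of exponents = 18 * 67
= 1206

1206


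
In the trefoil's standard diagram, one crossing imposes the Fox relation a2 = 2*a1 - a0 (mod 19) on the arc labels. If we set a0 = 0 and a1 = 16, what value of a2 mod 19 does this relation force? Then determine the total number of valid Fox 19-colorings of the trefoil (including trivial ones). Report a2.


Step 1: Apply the given crossing relation 2*a1 - a0 - a2 = 0 (mod 19).
  a2 = 2*a1 - a0 mod 19
  a2 = 2*16 - 0 mod 19
  a2 = 32 - 0 mod 19
  a2 = 32 mod 19 = 13
Step 2: The trefoil has determinant 3.
  Number of Fox p-colorings (p prime) is p^2 if p = 3, else p.
  Since 19 does not divide 3, only trivial (constant) colorings exist.
  (So the trial a0 = 0, a1 = 16 with a0 != a1 does NOT extend to a valid coloring of the whole trefoil: the other two crossing relations require 3*(a1 - a0) = 0 (mod 19), which fails.)
  Total colorings = 19
Step 3: a2 = 13, total Fox 19-colorings = 19

13


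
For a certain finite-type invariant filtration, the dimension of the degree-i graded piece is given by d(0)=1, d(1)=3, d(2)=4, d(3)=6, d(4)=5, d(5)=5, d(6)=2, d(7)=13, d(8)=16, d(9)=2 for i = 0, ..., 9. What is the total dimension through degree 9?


Total dimension = d(0) + d(1) + ... + d(9)
= 1 + 3 + 4 + 6 + 5 + 5 + 2 + 13 + 16 + 2
= 57

57


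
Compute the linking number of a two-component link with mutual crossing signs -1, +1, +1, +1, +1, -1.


Step 1: Count positive crossings: 4
Step 2: Count negative crossings: 2
Step 3: Sum of signs = 4 - 2 = 2
Step 4: Linking number = sum/2 = 2/2 = 1

1


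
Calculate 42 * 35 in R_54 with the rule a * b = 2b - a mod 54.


42 * 35 = 2*35 - 42 mod 54
= 70 - 42 mod 54
= 28 mod 54 = 28

28


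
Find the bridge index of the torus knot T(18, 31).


The bridge number of T(p,q) is min(p,q).
min(18, 31) = 18

18


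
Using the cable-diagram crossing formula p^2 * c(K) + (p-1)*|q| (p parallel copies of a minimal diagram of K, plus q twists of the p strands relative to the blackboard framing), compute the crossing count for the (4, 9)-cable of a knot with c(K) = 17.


Step 1: Each of the c(K) crossings of the companion diagram becomes p*p = p^2 crossings among the p parallel strands, and each of the |q| twists s_1 s_2 ... s_(p-1) adds (p-1) crossings.
  Crossings = p^2 * c(K) + (p-1)*|q|
Step 2: = 4^2 * 17 + (4-1)*9
Step 3: = 16*17 + 3*9
Step 4: = 272 + 27 = 299

299


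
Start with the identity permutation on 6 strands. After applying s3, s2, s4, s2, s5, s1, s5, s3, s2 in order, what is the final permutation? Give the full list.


Starting with identity [1, 2, 3, 4, 5, 6].
Apply generators in sequence:
  After s3: [1, 2, 4, 3, 5, 6]
  After s2: [1, 4, 2, 3, 5, 6]
  After s4: [1, 4, 2, 5, 3, 6]
  After s2: [1, 2, 4, 5, 3, 6]
  After s5: [1, 2, 4, 5, 6, 3]
  After s1: [2, 1, 4, 5, 6, 3]
  After s5: [2, 1, 4, 5, 3, 6]
  After s3: [2, 1, 5, 4, 3, 6]
  After s2: [2, 5, 1, 4, 3, 6]
Final permutation: [2, 5, 1, 4, 3, 6]

[2, 5, 1, 4, 3, 6]


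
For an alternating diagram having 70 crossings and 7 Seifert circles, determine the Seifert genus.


For alternating knots, g = (c - s + 1)/2.
= (70 - 7 + 1)/2
= 64/2 = 32

32


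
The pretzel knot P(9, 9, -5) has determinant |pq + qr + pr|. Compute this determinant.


Step 1: Compute pq + qr + pr.
pq = 9*9 = 81
qr = 9*(-5) = -45
pr = 9*(-5) = -45
pq + qr + pr = 81 + (-45) + (-45) = -9
Step 2: Take absolute value.
det(P(9,9,-5)) = |-9| = 9

9


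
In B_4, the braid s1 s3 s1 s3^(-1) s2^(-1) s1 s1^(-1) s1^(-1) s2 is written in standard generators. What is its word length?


The word length counts the number of generators (including inverses).
Listing each generator: s1, s3, s1, s3^(-1), s2^(-1), s1, s1^(-1), s1^(-1), s2
There are 9 generators in this braid word.

9


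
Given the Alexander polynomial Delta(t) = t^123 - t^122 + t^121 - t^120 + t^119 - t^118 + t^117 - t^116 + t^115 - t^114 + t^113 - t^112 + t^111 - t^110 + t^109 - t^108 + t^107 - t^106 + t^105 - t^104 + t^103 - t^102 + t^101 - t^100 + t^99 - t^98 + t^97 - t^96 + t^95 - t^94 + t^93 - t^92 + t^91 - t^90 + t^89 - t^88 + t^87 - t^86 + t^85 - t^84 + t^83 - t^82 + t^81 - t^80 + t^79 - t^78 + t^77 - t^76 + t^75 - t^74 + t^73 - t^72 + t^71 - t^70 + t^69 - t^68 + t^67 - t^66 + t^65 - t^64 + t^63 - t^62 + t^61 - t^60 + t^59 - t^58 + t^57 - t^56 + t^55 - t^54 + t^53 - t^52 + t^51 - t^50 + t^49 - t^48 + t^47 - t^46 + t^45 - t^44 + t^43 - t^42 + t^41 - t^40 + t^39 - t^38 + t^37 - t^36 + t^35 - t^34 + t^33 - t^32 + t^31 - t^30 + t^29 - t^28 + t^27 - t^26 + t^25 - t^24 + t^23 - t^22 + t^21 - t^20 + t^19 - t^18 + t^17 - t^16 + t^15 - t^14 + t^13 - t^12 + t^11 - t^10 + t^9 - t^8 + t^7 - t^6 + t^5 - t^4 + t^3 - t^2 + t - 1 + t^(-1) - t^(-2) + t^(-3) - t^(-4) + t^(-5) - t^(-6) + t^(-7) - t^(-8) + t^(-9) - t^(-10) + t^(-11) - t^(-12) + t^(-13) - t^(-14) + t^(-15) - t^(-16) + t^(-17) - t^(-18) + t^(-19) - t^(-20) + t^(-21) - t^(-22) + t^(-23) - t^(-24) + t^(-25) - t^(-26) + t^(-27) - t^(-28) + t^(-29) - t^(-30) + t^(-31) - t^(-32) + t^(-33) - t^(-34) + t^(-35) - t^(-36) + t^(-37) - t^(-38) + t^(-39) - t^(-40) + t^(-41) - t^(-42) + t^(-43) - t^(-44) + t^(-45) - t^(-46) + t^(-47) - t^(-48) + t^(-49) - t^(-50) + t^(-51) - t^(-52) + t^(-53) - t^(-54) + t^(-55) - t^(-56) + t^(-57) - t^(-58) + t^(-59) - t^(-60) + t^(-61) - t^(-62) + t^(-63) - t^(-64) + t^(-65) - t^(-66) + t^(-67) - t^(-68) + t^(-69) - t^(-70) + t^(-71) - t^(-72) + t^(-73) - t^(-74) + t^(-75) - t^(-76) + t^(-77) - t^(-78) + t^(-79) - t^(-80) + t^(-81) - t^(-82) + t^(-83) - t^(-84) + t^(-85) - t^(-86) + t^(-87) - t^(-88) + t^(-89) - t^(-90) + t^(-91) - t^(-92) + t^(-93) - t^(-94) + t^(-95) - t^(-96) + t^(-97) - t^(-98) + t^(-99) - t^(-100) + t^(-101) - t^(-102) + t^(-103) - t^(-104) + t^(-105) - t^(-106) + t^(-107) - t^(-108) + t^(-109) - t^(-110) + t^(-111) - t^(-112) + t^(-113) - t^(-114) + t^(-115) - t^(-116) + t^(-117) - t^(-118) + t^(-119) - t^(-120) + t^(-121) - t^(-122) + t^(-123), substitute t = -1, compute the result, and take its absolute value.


Step 1: The polynomial has 247 terms with alternating signs, exponents from 123 down to -123.
Step 2: Substitute t = -1. The i-th term has coefficient (-1)^i and exponent (m-i),
  so its value is (-1)^i * (-1)^(m-i) = (-1)^m = -1 for every i.
Step 3: All 247 terms equal -1, so Delta(-1) = 247 * (-1) = -247
Step 4: |Delta(-1)| = 247

247


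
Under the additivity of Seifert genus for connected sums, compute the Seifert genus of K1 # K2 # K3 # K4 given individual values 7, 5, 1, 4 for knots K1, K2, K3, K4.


The Seifert genus is additive under connected sum.
Seifert genus(K1 # K2 # K3 # K4) = (7) + (5) + (1) + (4)
= 17

17


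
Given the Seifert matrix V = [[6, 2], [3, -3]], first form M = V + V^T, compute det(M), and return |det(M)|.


Step 1: Form V + V^T where V = [[6, 2], [3, -3]]
  V^T = [[6, 3], [2, -3]]
  V + V^T = [[12, 5], [5, -6]]
Step 2: det(V + V^T) = 12*(-6) - 5*5
  = -72 - 25 = -97
Step 3: Knot determinant = |det(V + V^T)| = |-97| = 97

97


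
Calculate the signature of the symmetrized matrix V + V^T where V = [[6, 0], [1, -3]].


Step 1: V + V^T = [[12, 1], [1, -6]]
Step 2: trace = 6, det = -73
Step 3: Discriminant = 6^2 - 4*(-73) = 328
Step 4: Eigenvalues: 12.0554, -6.05539
Step 5: Signature = (# positive eigenvalues) - (# negative eigenvalues) = 0

0


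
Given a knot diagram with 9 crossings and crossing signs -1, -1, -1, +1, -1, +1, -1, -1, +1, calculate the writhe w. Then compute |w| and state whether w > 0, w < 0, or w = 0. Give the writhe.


Step 1: Count positive crossings (+1).
Positive crossings: 3
Step 2: Count negative crossings (-1).
Negative crossings: 6
Step 3: Writhe = (positive) - (negative)
w = 3 - 6 = -3
Step 4: |w| = 3, and w is negative

-3


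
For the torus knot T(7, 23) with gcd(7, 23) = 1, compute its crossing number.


For a torus knot T(p, q) with gcd(p,q)=1,
the crossing number is min(p*(q-1), q*(p-1)).
p*(q-1) = 7*22 = 154
q*(p-1) = 23*6 = 138
min(154, 138) = 138

138


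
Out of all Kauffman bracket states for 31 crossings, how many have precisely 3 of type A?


We choose which 3 of 31 crossings get A-smoothings.
C(31, 3) = 31! / (3! * 28!)
= 4495

4495


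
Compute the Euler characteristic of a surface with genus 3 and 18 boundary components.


chi = 2 - 2g - b
= 2 - 2*3 - 18
= 2 - 6 - 18 = -22

-22


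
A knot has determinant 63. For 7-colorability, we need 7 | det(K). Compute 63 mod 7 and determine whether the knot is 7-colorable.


Step 1: A knot is p-colorable if and only if p divides its determinant.
Step 2: Compute 63 mod 7.
63 = 9 * 7 + 0
Step 3: 63 mod 7 = 0
Step 4: The knot is 7-colorable: yes

0


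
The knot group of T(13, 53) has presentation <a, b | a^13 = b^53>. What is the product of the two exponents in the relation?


The relation is a^13 = b^53.
Product of exponents = 13 * 53
= 689

689


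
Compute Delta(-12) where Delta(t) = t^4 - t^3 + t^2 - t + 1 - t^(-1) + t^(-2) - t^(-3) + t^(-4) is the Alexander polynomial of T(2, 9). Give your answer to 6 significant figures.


Substituting t = -12 into Delta(t) = t^4 - t^3 + t^2 - t + 1 - t^(-1) + t^(-2) - t^(-3) + t^(-4):
Term values: (20736) + (1728) + (144) + (12) + (1) + (0.0833333) + (0.00694444) + (0.000578704) + (4.82253e-05)
Sum = 22621.0909
Rounded to 6 significant figures: 22621.1

22621.1


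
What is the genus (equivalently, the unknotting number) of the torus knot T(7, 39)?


For a torus knot T(p,q), both the unknotting number and genus equal (p-1)(q-1)/2.
= (7-1)(39-1)/2
= 6*38/2
= 228/2 = 114

114


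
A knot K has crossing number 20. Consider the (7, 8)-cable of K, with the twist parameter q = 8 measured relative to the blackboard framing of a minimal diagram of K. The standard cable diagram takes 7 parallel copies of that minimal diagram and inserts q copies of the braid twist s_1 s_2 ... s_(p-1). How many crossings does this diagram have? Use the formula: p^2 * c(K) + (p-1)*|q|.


Step 1: Each of the c(K) crossings of the companion diagram becomes p*p = p^2 crossings among the p parallel strands, and each of the |q| twists s_1 s_2 ... s_(p-1) adds (p-1) crossings.
  Crossings = p^2 * c(K) + (p-1)*|q|
Step 2: = 7^2 * 20 + (7-1)*8
Step 3: = 49*20 + 6*8
Step 4: = 980 + 48 = 1028

1028


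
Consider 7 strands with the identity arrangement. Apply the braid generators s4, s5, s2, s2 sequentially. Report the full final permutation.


Starting with identity [1, 2, 3, 4, 5, 6, 7].
Apply generators in sequence:
  After s4: [1, 2, 3, 5, 4, 6, 7]
  After s5: [1, 2, 3, 5, 6, 4, 7]
  After s2: [1, 3, 2, 5, 6, 4, 7]
  After s2: [1, 2, 3, 5, 6, 4, 7]
Final permutation: [1, 2, 3, 5, 6, 4, 7]

[1, 2, 3, 5, 6, 4, 7]


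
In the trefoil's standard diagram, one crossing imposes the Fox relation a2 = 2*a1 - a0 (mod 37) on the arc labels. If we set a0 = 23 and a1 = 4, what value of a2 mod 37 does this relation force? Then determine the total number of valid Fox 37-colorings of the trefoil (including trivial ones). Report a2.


Step 1: Apply the given crossing relation 2*a1 - a0 - a2 = 0 (mod 37).
  a2 = 2*a1 - a0 mod 37
  a2 = 2*4 - 23 mod 37
  a2 = 8 - 23 mod 37
  a2 = -15 mod 37 = 22
Step 2: The trefoil has determinant 3.
  Number of Fox p-colorings (p prime) is p^2 if p = 3, else p.
  Since 37 does not divide 3, only trivial (constant) colorings exist.
  (So the trial a0 = 23, a1 = 4 with a0 != a1 does NOT extend to a valid coloring of the whole trefoil: the other two crossing relations require 3*(a1 - a0) = 0 (mod 37), which fails.)
  Total colorings = 37
Step 3: a2 = 22, total Fox 37-colorings = 37

22


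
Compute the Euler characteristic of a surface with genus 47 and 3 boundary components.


chi = 2 - 2g - b
= 2 - 2*47 - 3
= 2 - 94 - 3 = -95

-95


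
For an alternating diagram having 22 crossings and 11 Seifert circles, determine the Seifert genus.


For alternating knots, g = (c - s + 1)/2.
= (22 - 11 + 1)/2
= 12/2 = 6

6


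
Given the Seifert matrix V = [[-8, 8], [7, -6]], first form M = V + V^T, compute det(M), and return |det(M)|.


Step 1: Form V + V^T where V = [[-8, 8], [7, -6]]
  V^T = [[-8, 7], [8, -6]]
  V + V^T = [[-16, 15], [15, -12]]
Step 2: det(V + V^T) = (-16)*(-12) - 15*15
  = 192 - 225 = -33
Step 3: Knot determinant = |det(V + V^T)| = |-33| = 33

33


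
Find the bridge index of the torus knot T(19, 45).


The bridge number of T(p,q) is min(p,q).
min(19, 45) = 19

19


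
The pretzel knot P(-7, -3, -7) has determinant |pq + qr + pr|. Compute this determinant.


Step 1: Compute pq + qr + pr.
pq = (-7)*(-3) = 21
qr = (-3)*(-7) = 21
pr = (-7)*(-7) = 49
pq + qr + pr = 21 + 21 + 49 = 91
Step 2: Take absolute value.
det(P(-7,-3,-7)) = |91| = 91

91


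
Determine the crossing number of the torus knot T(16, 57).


For a torus knot T(p, q) with gcd(p,q)=1,
the crossing number is min(p*(q-1), q*(p-1)).
p*(q-1) = 16*56 = 896
q*(p-1) = 57*15 = 855
min(896, 855) = 855

855


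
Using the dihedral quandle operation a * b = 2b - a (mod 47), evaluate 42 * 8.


42 * 8 = 2*8 - 42 mod 47
= 16 - 42 mod 47
= -26 mod 47 = 21

21


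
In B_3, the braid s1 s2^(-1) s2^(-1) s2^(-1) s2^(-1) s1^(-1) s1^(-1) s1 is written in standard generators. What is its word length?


The word length counts the number of generators (including inverses).
Listing each generator: s1, s2^(-1), s2^(-1), s2^(-1), s2^(-1), s1^(-1), s1^(-1), s1
There are 8 generators in this braid word.

8


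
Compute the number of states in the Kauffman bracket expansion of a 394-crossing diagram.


Each crossing contributes 2 choices (A-smoothing or B-smoothing).
Total states = 2^394 = 40347654345107946713373737062547060536401653012956617387979052445947619094013143666088208645002153616185987062074179584

40347654345107946713373737062547060536401653012956617387979052445947619094013143666088208645002153616185987062074179584


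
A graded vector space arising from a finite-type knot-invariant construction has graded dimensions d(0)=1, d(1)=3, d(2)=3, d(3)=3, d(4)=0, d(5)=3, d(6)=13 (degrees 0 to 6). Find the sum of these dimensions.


Total dimension = d(0) + d(1) + ... + d(6)
= 1 + 3 + 3 + 3 + 0 + 3 + 13
= 26

26


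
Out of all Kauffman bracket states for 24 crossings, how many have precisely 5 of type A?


We choose which 5 of 24 crossings get A-smoothings.
C(24, 5) = 24! / (5! * 19!)
= 42504

42504


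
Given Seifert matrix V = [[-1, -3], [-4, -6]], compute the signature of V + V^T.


Step 1: V + V^T = [[-2, -7], [-7, -12]]
Step 2: trace = -14, det = -25
Step 3: Discriminant = (-14)^2 - 4*(-25) = 296
Step 4: Eigenvalues: 1.60233, -15.6023
Step 5: Signature = (# positive eigenvalues) - (# negative eigenvalues) = 0

0


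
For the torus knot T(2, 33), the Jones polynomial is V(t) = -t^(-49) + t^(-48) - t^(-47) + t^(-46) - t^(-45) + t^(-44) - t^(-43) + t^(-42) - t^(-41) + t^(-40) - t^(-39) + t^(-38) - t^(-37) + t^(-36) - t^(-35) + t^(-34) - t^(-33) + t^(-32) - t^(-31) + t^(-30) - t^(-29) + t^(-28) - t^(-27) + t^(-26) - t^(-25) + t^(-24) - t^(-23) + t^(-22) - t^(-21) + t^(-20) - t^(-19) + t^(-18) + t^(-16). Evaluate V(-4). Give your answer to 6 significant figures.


Substituting t = -4 into V(t) = -t^(-49) + t^(-48) - t^(-47) + t^(-46) - t^(-45) + t^(-44) - t^(-43) + t^(-42) - t^(-41) + t^(-40) - t^(-39) + t^(-38) - t^(-37) + t^(-36) - t^(-35) + t^(-34) - t^(-33) + t^(-32) - t^(-31) + t^(-30) - t^(-29) + t^(-28) - t^(-27) + t^(-26) - t^(-25) + t^(-24) - t^(-23) + t^(-22) - t^(-21) + t^(-20) - t^(-19) + t^(-18) + t^(-16):
  (-)t^(-49) = 3.15544e-30
  (+)t^(-48) = 1.26218e-29
  (-)t^(-47) = 5.04871e-29
  (+)t^(-46) = 2.01948e-28
  (-)t^(-45) = 8.07794e-28
  (+)t^(-44) = 3.23117e-27
  (-)t^(-43) = 1.29247e-26
  (+)t^(-42) = 5.16988e-26
  (-)t^(-41) = 2.06795e-25
  (+)t^(-40) = 8.27181e-25
  (-)t^(-39) = 3.30872e-24
  (+)t^(-38) = 1.32349e-23
  (-)t^(-37) = 5.29396e-23
  (+)t^(-36) = 2.11758e-22
  (-)t^(-35) = 8.47033e-22
  (+)t^(-34) = 3.38813e-21
  (-)t^(-33) = 1.35525e-20
  (+)t^(-32) = 5.42101e-20
  (-)t^(-31) = 2.1684e-19
  (+)t^(-30) = 8.67362e-19
  (-)t^(-29) = 3.46945e-18
  (+)t^(-28) = 1.38778e-17
  (-)t^(-27) = 5.55112e-17
  (+)t^(-26) = 2.22045e-16
  (-)t^(-25) = 8.88178e-16
  (+)t^(-24) = 3.55271e-15
  (-)t^(-23) = 1.42109e-14
  (+)t^(-22) = 5.68434e-14
  (-)t^(-21) = 2.27374e-13
  (+)t^(-20) = 9.09495e-13
  (-)t^(-19) = 3.63798e-12
  (+)t^(-18) = 1.45519e-11
  (+)t^(-16) = 2.32831e-10
Sum = (3.15544e-30) + (1.26218e-29) + (5.04871e-29) + (2.01948e-28) + (8.07794e-28) + (3.23117e-27) + (1.29247e-26) + (5.16988e-26) + (2.06795e-25) + (8.27181e-25) + (3.30872e-24) + (1.32349e-23) + (5.29396e-23) + (2.11758e-22) + (8.47033e-22) + (3.38813e-21) + (1.35525e-20) + (5.42101e-20) + (2.1684e-19) + (8.67362e-19) + (3.46945e-18) + (1.38778e-17) + (5.55112e-17) + (2.22045e-16) + (8.88178e-16) + (3.55271e-15) + (1.42109e-14) + (5.68434e-14) + (2.27374e-13) + (9.09495e-13) + (3.63798e-12) + (1.45519e-11) + (2.32831e-10)
= 2.522331973e-10
Rounded to 6 significant figures: 2.52233e-10

2.52233e-10
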